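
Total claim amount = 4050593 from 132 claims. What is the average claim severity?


severity = total / number
= 4050593 / 132
= 30686.3106


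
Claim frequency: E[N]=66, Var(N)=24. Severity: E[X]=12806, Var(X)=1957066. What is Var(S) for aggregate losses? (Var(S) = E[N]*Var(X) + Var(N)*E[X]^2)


Var(S) = E[N]*Var(X) + Var(N)*E[X]^2
= 66*1957066 + 24*12806^2
= 129166356 + 3935847264
= 4.0650e+09


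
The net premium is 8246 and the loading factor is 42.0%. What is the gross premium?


Gross = net * (1 + loading)
= 8246 * (1 + 0.42)
= 8246 * 1.42
= 11709.32


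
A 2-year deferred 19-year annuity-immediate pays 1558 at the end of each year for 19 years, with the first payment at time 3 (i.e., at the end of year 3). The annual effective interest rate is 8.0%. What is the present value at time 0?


PV at time 2 of the 19-year annuity-immediate:
a_n = 1558 * (1-(1+0.08)^(-19))/0.08 = 14962.4076
Discount back 2 years to time 0:
PV = 14962.4076 * (1+0.08)^(-2)
= 14962.4076 * 0.857339
= 12827.8528


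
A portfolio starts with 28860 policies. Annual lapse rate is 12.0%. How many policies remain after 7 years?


remaining = initial * (1 - lapse)^years
= 28860 * (1 - 0.12)^7
= 28860 * 0.408676
= 11794.3777


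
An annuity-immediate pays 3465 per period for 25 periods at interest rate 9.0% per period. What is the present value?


PV = PMT * (1 - (1+i)^(-n)) / i
= 3465 * (1 - (1+0.09)^(-25)) / 0.09
= 3465 * (1 - 0.115968) / 0.09
= 3465 * 9.82258
= 34035.2383


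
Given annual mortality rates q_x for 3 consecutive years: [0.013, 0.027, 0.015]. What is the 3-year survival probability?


p_k = 1 - q_k for each year
Survival = product of (1 - q_k)
= 0.987 * 0.973 * 0.985
= 0.9459


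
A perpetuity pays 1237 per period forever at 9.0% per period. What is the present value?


PV = PMT / i
= 1237 / 0.09
= 13744.4444


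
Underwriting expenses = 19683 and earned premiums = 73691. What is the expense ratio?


Expense ratio = expenses / premiums
= 19683 / 73691
= 0.2671


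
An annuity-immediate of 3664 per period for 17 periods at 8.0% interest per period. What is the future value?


FV = PMT * ((1+i)^n - 1) / i
= 3664 * ((1.08)^17 - 1) / 0.08
= 3664 * (3.700018 - 1) / 0.08
= 123660.8269


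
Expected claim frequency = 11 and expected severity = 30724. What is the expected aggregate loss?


E[S] = E[N] * E[X]
= 11 * 30724
= 337964


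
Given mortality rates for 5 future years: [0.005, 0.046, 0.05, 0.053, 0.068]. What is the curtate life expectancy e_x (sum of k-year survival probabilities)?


e_x = sum_{k=1}^{n} k_p_x
k_p_x values:
  1_p_x = 0.995
  2_p_x = 0.94923
  3_p_x = 0.901768
  4_p_x = 0.853975
  5_p_x = 0.795904
e_x = 4.4959


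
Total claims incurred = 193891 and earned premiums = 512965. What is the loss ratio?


Loss ratio = claims / premiums
= 193891 / 512965
= 0.378


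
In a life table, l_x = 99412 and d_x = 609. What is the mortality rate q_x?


q_x = d_x / l_x
= 609 / 99412
= 0.0061


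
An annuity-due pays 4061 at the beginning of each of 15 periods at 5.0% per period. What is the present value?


PV_due = PMT * (1-(1+i)^(-n))/i * (1+i)
PV_immediate = 42151.7913
PV_due = 42151.7913 * 1.05
= 44259.3809


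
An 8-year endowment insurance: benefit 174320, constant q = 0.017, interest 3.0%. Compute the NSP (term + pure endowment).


Term component = 19658.0207
Pure endowment = 8_p_x * v^8 * benefit = 0.871823 * 0.789409 * 174320 = 119971.3545
NSP = 139629.3752


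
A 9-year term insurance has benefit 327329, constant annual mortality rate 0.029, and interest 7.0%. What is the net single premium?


NSP = benefit * sum_{k=0}^{n-1} k_p_x * q * v^(k+1)
With constant q=0.029, v=0.934579
Sum = 0.17067
NSP = 327329 * 0.17067
= 55865.241


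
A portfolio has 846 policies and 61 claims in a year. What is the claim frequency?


frequency = claims / policies
= 61 / 846
= 0.0721


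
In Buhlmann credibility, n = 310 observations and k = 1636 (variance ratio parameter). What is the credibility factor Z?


Z = n / (n + k)
= 310 / (310 + 1636)
= 310 / 1946
= 0.1593


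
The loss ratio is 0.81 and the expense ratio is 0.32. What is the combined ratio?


Combined ratio = loss ratio + expense ratio
= 0.81 + 0.32
= 1.13


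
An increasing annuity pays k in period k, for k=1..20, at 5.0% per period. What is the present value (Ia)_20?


(Ia)_n = sum_{k=1}^{n} k * v^k, v = 1/(1+i)
v = 0.952381
Sum computed term by term:
(Ia)_20 = 110.9506


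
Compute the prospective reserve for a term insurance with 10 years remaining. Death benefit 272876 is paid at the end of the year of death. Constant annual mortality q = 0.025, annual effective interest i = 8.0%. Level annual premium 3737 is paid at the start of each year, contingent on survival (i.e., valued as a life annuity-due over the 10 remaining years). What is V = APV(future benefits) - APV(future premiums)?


v = 1/(1+i) = 0.925926
APV(future benefits) per unit = sum_{k=0}^{9} k_p_x * q * v^(k+1) = 0.152478
APV(future benefits) = 272876 * 0.152478 = 41607.6891
Life annuity-due factor ä_{x:10} = sum_{k=0}^{9} k_p_x * v^k = 6.587066
APV(future premiums) = 3737 * 6.587066 = 24615.8649
V = 41607.6891 - 24615.8649
= 16991.8242


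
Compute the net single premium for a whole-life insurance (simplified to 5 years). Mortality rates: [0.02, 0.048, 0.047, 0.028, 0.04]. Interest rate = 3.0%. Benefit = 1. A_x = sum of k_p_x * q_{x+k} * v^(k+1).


v = 0.970874
Year 0: k_p_x=1.0, q=0.02, term=0.019417
Year 1: k_p_x=0.98, q=0.048, term=0.04434
Year 2: k_p_x=0.93296, q=0.047, term=0.040128
Year 3: k_p_x=0.889111, q=0.028, term=0.022119
Year 4: k_p_x=0.864216, q=0.04, term=0.029819
A_x = 0.1558


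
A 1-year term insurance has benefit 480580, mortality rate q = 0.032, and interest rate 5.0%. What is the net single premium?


NSP = benefit * q * v
v = 1/(1+i) = 0.952381
NSP = 480580 * 0.032 * 0.952381
= 14646.2476


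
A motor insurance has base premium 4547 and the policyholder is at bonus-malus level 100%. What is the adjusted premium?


adjusted = base * BM_level / 100
= 4547 * 100 / 100
= 4547 * 1.0
= 4547.0


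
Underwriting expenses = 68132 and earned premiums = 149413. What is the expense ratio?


Expense ratio = expenses / premiums
= 68132 / 149413
= 0.456


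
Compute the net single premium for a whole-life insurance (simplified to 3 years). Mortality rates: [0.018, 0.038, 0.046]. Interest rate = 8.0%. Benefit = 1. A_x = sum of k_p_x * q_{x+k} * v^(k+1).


v = 0.925926
Year 0: k_p_x=1.0, q=0.018, term=0.016667
Year 1: k_p_x=0.982, q=0.038, term=0.031992
Year 2: k_p_x=0.944684, q=0.046, term=0.034496
A_x = 0.0832


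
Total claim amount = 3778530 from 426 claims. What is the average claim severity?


severity = total / number
= 3778530 / 426
= 8869.7887


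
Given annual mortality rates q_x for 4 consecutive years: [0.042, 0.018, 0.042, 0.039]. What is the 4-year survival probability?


p_k = 1 - q_k for each year
Survival = product of (1 - q_k)
= 0.958 * 0.982 * 0.958 * 0.961
= 0.8661


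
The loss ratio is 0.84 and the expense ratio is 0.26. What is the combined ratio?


Combined ratio = loss ratio + expense ratio
= 0.84 + 0.26
= 1.1


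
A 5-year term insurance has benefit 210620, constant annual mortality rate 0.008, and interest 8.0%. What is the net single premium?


NSP = benefit * sum_{k=0}^{n-1} k_p_x * q * v^(k+1)
With constant q=0.008, v=0.925926
Sum = 0.031473
NSP = 210620 * 0.031473
= 6628.9395


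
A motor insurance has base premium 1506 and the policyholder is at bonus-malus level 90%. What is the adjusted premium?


adjusted = base * BM_level / 100
= 1506 * 90 / 100
= 1506 * 0.9
= 1355.4


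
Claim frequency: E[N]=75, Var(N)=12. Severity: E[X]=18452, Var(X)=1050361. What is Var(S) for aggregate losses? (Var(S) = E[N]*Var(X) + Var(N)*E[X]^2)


Var(S) = E[N]*Var(X) + Var(N)*E[X]^2
= 75*1050361 + 12*18452^2
= 78777075 + 4085715648
= 4.1645e+09


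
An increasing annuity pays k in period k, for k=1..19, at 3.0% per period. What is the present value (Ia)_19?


(Ia)_n = sum_{k=1}^{n} k * v^k, v = 1/(1+i)
v = 0.970874
Sum computed term by term:
(Ia)_19 = 130.6026


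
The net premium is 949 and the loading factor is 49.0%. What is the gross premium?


Gross = net * (1 + loading)
= 949 * (1 + 0.49)
= 949 * 1.49
= 1414.01


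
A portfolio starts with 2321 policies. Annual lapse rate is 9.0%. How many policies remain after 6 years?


remaining = initial * (1 - lapse)^years
= 2321 * (1 - 0.09)^6
= 2321 * 0.567869
= 1318.0245


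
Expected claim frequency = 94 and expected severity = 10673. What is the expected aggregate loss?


E[S] = E[N] * E[X]
= 94 * 10673
= 1.0033e+06


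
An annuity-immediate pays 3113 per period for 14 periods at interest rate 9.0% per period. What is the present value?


PV = PMT * (1 - (1+i)^(-n)) / i
= 3113 * (1 - (1+0.09)^(-14)) / 0.09
= 3113 * (1 - 0.299246) / 0.09
= 3113 * 7.78615
= 24238.2862


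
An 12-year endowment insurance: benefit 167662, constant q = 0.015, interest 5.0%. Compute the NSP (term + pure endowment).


Term component = 20720.0869
Pure endowment = 12_p_x * v^12 * benefit = 0.834132 * 0.556837 * 167662 = 77874.9569
NSP = 98595.0438


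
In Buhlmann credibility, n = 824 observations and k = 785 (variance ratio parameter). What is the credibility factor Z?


Z = n / (n + k)
= 824 / (824 + 785)
= 824 / 1609
= 0.5121


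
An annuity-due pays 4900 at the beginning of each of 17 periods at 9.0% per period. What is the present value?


PV_due = PMT * (1-(1+i)^(-n))/i * (1+i)
PV_immediate = 41863.7937
PV_due = 41863.7937 * 1.09
= 45631.5351


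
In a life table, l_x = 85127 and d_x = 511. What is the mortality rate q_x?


q_x = d_x / l_x
= 511 / 85127
= 0.006


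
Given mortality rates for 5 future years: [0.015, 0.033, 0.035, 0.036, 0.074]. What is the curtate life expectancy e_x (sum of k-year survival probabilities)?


e_x = sum_{k=1}^{n} k_p_x
k_p_x values:
  1_p_x = 0.985
  2_p_x = 0.952495
  3_p_x = 0.919158
  4_p_x = 0.886068
  5_p_x = 0.820499
e_x = 4.5632


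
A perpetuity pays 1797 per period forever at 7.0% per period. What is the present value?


PV = PMT / i
= 1797 / 0.07
= 25671.4286


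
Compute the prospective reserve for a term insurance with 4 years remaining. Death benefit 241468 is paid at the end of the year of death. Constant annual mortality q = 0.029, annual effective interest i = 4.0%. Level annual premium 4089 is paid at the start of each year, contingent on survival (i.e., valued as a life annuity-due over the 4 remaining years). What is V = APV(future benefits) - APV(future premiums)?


v = 1/(1+i) = 0.961538
APV(future benefits) per unit = sum_{k=0}^{3} k_p_x * q * v^(k+1) = 0.100921
APV(future benefits) = 241468 * 0.100921 = 24369.2083
Life annuity-due factor ä_{x:4} = sum_{k=0}^{3} k_p_x * v^k = 3.619238
APV(future premiums) = 4089 * 3.619238 = 14799.0653
V = 24369.2083 - 14799.0653
= 9570.143


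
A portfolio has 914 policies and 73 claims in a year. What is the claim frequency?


frequency = claims / policies
= 73 / 914
= 0.0799


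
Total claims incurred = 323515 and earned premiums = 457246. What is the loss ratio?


Loss ratio = claims / premiums
= 323515 / 457246
= 0.7075


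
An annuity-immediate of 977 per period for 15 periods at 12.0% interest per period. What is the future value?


FV = PMT * ((1+i)^n - 1) / i
= 977 * ((1.12)^15 - 1) / 0.12
= 977 * (5.473566 - 1) / 0.12
= 36422.2812


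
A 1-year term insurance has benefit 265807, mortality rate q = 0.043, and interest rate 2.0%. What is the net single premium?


NSP = benefit * q * v
v = 1/(1+i) = 0.980392
NSP = 265807 * 0.043 * 0.980392
= 11205.5892


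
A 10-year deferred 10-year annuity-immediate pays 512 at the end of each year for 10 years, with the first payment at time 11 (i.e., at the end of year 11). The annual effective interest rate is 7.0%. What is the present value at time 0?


PV at time 10 of the 10-year annuity-immediate:
a_n = 512 * (1-(1+0.07)^(-10))/0.07 = 3596.0737
Discount back 10 years to time 0:
PV = 3596.0737 * (1+0.07)^(-10)
= 3596.0737 * 0.508349
= 1828.0615


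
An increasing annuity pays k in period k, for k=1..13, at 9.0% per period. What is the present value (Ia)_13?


(Ia)_n = sum_{k=1}^{n} k * v^k, v = 1/(1+i)
v = 0.917431
Sum computed term by term:
(Ia)_13 = 43.56


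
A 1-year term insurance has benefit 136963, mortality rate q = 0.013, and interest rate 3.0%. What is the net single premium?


NSP = benefit * q * v
v = 1/(1+i) = 0.970874
NSP = 136963 * 0.013 * 0.970874
= 1728.6592


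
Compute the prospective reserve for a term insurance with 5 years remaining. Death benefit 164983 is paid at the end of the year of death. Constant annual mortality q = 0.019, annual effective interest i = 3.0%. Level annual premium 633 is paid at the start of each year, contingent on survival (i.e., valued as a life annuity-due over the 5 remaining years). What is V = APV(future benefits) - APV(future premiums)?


v = 1/(1+i) = 0.970874
APV(future benefits) per unit = sum_{k=0}^{4} k_p_x * q * v^(k+1) = 0.083865
APV(future benefits) = 164983 * 0.083865 = 13836.3132
Life annuity-due factor ä_{x:5} = sum_{k=0}^{4} k_p_x * v^k = 4.54637
APV(future premiums) = 633 * 4.54637 = 2877.8524
V = 13836.3132 - 2877.8524
= 10958.4608


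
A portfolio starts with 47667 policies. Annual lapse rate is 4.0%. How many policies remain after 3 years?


remaining = initial * (1 - lapse)^years
= 47667 * (1 - 0.04)^3
= 47667 * 0.884736
= 42172.7109


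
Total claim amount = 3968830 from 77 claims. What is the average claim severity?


severity = total / number
= 3968830 / 77
= 51543.2468


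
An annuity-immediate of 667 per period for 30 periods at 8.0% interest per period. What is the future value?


FV = PMT * ((1+i)^n - 1) / i
= 667 * ((1.08)^30 - 1) / 0.08
= 667 * (10.062657 - 1) / 0.08
= 75559.9018


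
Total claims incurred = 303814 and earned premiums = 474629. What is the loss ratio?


Loss ratio = claims / premiums
= 303814 / 474629
= 0.6401


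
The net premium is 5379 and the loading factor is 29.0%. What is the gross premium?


Gross = net * (1 + loading)
= 5379 * (1 + 0.29)
= 5379 * 1.29
= 6938.91


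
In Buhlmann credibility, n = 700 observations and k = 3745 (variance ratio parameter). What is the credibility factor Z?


Z = n / (n + k)
= 700 / (700 + 3745)
= 700 / 4445
= 0.1575


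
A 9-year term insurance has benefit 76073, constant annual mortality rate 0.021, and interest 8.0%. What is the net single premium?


NSP = benefit * sum_{k=0}^{n-1} k_p_x * q * v^(k+1)
With constant q=0.021, v=0.925926
Sum = 0.121994
NSP = 76073 * 0.121994
= 9280.4533


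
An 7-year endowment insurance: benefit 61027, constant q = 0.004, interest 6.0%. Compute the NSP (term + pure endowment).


Term component = 1347.7146
Pure endowment = 7_p_x * v^7 * benefit = 0.972334 * 0.665057 * 61027 = 39463.5666
NSP = 40811.2812


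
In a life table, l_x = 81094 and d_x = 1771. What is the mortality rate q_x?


q_x = d_x / l_x
= 1771 / 81094
= 0.0218


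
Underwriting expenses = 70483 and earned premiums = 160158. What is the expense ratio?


Expense ratio = expenses / premiums
= 70483 / 160158
= 0.4401


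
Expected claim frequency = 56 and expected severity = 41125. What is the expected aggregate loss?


E[S] = E[N] * E[X]
= 56 * 41125
= 2.3030e+06


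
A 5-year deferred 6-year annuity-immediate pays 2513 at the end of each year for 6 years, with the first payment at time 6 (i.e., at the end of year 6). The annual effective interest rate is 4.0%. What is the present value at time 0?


PV at time 5 of the 6-year annuity-immediate:
a_n = 2513 * (1-(1+0.04)^(-6))/0.04 = 13173.4899
Discount back 5 years to time 0:
PV = 13173.4899 * (1+0.04)^(-5)
= 13173.4899 * 0.821927
= 10827.6485


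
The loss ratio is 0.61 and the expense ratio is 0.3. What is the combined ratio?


Combined ratio = loss ratio + expense ratio
= 0.61 + 0.3
= 0.91


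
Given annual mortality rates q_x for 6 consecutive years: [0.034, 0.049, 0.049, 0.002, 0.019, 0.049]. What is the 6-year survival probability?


p_k = 1 - q_k for each year
Survival = product of (1 - q_k)
= 0.966 * 0.951 * 0.951 * 0.998 * 0.981 * 0.951
= 0.8134


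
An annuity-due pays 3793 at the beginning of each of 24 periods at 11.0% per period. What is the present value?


PV_due = PMT * (1-(1+i)^(-n))/i * (1+i)
PV_immediate = 31664.482
PV_due = 31664.482 * 1.11
= 35147.5751


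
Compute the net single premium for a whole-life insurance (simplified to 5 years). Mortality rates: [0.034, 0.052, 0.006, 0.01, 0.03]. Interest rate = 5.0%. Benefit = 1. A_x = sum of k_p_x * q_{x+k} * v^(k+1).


v = 0.952381
Year 0: k_p_x=1.0, q=0.034, term=0.032381
Year 1: k_p_x=0.966, q=0.052, term=0.045562
Year 2: k_p_x=0.915768, q=0.006, term=0.004746
Year 3: k_p_x=0.910273, q=0.01, term=0.007489
Year 4: k_p_x=0.901171, q=0.03, term=0.021183
A_x = 0.1114


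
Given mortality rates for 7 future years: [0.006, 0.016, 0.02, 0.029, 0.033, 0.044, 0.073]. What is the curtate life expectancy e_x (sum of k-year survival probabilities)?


e_x = sum_{k=1}^{n} k_p_x
k_p_x values:
  1_p_x = 0.994
  2_p_x = 0.978096
  3_p_x = 0.958534
  4_p_x = 0.930737
  5_p_x = 0.900022
  6_p_x = 0.860421
  7_p_x = 0.797611
e_x = 6.4194


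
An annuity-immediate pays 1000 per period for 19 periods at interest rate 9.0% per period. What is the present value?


PV = PMT * (1 - (1+i)^(-n)) / i
= 1000 * (1 - (1+0.09)^(-19)) / 0.09
= 1000 * (1 - 0.19449) / 0.09
= 1000 * 8.950115
= 8950.1148


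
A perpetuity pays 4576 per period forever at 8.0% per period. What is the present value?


PV = PMT / i
= 4576 / 0.08
= 57200.0


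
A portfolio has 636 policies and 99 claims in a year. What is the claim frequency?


frequency = claims / policies
= 99 / 636
= 0.1557


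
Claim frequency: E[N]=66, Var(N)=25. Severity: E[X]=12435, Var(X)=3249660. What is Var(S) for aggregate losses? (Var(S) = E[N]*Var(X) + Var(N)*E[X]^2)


Var(S) = E[N]*Var(X) + Var(N)*E[X]^2
= 66*3249660 + 25*12435^2
= 214477560 + 3865730625
= 4.0802e+09


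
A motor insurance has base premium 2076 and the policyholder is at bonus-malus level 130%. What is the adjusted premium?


adjusted = base * BM_level / 100
= 2076 * 130 / 100
= 2076 * 1.3
= 2698.8


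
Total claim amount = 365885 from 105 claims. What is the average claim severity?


severity = total / number
= 365885 / 105
= 3484.619


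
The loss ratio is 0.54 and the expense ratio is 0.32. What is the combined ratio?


Combined ratio = loss ratio + expense ratio
= 0.54 + 0.32
= 0.86


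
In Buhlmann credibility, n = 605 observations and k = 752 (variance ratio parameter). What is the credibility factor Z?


Z = n / (n + k)
= 605 / (605 + 752)
= 605 / 1357
= 0.4458


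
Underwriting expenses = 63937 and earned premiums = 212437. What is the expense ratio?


Expense ratio = expenses / premiums
= 63937 / 212437
= 0.301


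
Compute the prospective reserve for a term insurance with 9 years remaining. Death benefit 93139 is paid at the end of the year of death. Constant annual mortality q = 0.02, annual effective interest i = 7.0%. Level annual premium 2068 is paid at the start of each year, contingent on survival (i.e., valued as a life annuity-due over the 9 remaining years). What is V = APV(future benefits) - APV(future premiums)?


v = 1/(1+i) = 0.934579
APV(future benefits) per unit = sum_{k=0}^{8} k_p_x * q * v^(k+1) = 0.121444
APV(future benefits) = 93139 * 0.121444 = 11311.1408
Life annuity-due factor ä_{x:9} = sum_{k=0}^{8} k_p_x * v^k = 6.497236
APV(future premiums) = 2068 * 6.497236 = 13436.2834
V = 11311.1408 - 13436.2834
= -2125.1426


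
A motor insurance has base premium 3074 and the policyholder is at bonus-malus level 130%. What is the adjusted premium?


adjusted = base * BM_level / 100
= 3074 * 130 / 100
= 3074 * 1.3
= 3996.2


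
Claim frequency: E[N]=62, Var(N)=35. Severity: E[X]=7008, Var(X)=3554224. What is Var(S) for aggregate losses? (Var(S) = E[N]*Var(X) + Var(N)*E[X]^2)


Var(S) = E[N]*Var(X) + Var(N)*E[X]^2
= 62*3554224 + 35*7008^2
= 220361888 + 1718922240
= 1.9393e+09


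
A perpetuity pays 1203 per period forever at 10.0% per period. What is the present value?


PV = PMT / i
= 1203 / 0.1
= 12030.0


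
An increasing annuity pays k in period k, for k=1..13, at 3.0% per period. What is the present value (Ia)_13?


(Ia)_n = sum_{k=1}^{n} k * v^k, v = 1/(1+i)
v = 0.970874
Sum computed term by term:
(Ia)_13 = 70.0546


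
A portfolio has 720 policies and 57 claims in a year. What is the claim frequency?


frequency = claims / policies
= 57 / 720
= 0.0792


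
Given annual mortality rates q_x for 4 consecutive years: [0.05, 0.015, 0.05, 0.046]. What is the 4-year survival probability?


p_k = 1 - q_k for each year
Survival = product of (1 - q_k)
= 0.95 * 0.985 * 0.95 * 0.954
= 0.8481


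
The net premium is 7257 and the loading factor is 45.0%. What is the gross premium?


Gross = net * (1 + loading)
= 7257 * (1 + 0.45)
= 7257 * 1.45
= 10522.65


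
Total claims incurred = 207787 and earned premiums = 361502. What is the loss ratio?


Loss ratio = claims / premiums
= 207787 / 361502
= 0.5748


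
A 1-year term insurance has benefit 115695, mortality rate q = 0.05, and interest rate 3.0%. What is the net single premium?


NSP = benefit * q * v
v = 1/(1+i) = 0.970874
NSP = 115695 * 0.05 * 0.970874
= 5616.2621


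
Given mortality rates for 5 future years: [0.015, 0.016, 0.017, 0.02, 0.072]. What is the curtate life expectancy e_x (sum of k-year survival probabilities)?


e_x = sum_{k=1}^{n} k_p_x
k_p_x values:
  1_p_x = 0.985
  2_p_x = 0.96924
  3_p_x = 0.952763
  4_p_x = 0.933708
  5_p_x = 0.866481
e_x = 4.7072


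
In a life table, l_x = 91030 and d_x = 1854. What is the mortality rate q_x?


q_x = d_x / l_x
= 1854 / 91030
= 0.0204


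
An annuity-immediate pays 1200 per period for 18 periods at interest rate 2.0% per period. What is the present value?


PV = PMT * (1 - (1+i)^(-n)) / i
= 1200 * (1 - (1+0.02)^(-18)) / 0.02
= 1200 * (1 - 0.700159) / 0.02
= 1200 * 14.992031
= 17990.4375


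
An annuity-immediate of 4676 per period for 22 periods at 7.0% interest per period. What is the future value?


FV = PMT * ((1+i)^n - 1) / i
= 4676 * ((1.07)^22 - 1) / 0.07
= 4676 * (4.430402 - 1) / 0.07
= 229150.8363


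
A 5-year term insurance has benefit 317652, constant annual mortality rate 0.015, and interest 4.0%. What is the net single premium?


NSP = benefit * sum_{k=0}^{n-1} k_p_x * q * v^(k+1)
With constant q=0.015, v=0.961538
Sum = 0.064881
NSP = 317652 * 0.064881
= 20609.4601


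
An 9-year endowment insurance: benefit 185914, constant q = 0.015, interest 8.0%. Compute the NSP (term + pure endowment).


Term component = 16537.6757
Pure endowment = 9_p_x * v^9 * benefit = 0.872823 * 0.500249 * 185914 = 81175.3874
NSP = 97713.0631


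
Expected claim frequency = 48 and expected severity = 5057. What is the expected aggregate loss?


E[S] = E[N] * E[X]
= 48 * 5057
= 242736


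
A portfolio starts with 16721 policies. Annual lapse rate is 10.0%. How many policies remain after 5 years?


remaining = initial * (1 - lapse)^years
= 16721 * (1 - 0.1)^5
= 16721 * 0.59049
= 9873.5833


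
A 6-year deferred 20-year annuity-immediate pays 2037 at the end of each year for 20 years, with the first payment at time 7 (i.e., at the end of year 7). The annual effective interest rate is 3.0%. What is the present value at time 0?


PV at time 6 of the 20-year annuity-immediate:
a_n = 2037 * (1-(1+0.03)^(-20))/0.03 = 30305.4163
Discount back 6 years to time 0:
PV = 30305.4163 * (1+0.03)^(-6)
= 30305.4163 * 0.837484
= 25380.309


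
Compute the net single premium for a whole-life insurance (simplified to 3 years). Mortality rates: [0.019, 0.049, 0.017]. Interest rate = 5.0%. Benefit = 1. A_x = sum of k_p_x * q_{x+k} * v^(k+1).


v = 0.952381
Year 0: k_p_x=1.0, q=0.019, term=0.018095
Year 1: k_p_x=0.981, q=0.049, term=0.0436
Year 2: k_p_x=0.932931, q=0.017, term=0.0137
A_x = 0.0754


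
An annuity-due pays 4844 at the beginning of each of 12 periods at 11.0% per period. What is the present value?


PV_due = PMT * (1-(1+i)^(-n))/i * (1+i)
PV_immediate = 31448.9732
PV_due = 31448.9732 * 1.11
= 34908.3602


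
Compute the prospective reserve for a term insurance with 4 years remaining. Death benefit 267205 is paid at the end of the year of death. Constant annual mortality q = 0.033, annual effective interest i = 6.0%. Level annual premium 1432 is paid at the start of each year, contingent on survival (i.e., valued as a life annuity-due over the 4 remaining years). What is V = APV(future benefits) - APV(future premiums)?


v = 1/(1+i) = 0.943396
APV(future benefits) per unit = sum_{k=0}^{3} k_p_x * q * v^(k+1) = 0.109077
APV(future benefits) = 267205 * 0.109077 = 29146.0397
Life annuity-due factor ä_{x:4} = sum_{k=0}^{3} k_p_x * v^k = 3.5037
APV(future premiums) = 1432 * 3.5037 = 5017.2982
V = 29146.0397 - 5017.2982
= 24128.7415


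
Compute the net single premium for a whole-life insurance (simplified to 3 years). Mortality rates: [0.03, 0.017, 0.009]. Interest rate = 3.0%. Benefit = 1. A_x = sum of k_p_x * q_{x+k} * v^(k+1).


v = 0.970874
Year 0: k_p_x=1.0, q=0.03, term=0.029126
Year 1: k_p_x=0.97, q=0.017, term=0.015543
Year 2: k_p_x=0.95351, q=0.009, term=0.007853
A_x = 0.0525


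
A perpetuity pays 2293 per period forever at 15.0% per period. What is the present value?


PV = PMT / i
= 2293 / 0.15
= 15286.6667


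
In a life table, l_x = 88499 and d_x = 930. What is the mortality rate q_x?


q_x = d_x / l_x
= 930 / 88499
= 0.0105


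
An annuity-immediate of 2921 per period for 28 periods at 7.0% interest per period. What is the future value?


FV = PMT * ((1+i)^n - 1) / i
= 2921 * ((1.07)^28 - 1) / 0.07
= 2921 * (6.648838 - 1) / 0.07
= 235717.9552


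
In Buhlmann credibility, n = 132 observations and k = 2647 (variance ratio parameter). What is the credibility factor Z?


Z = n / (n + k)
= 132 / (132 + 2647)
= 132 / 2779
= 0.0475


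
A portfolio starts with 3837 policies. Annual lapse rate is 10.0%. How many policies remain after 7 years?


remaining = initial * (1 - lapse)^years
= 3837 * (1 - 0.1)^7
= 3837 * 0.478297
= 1835.2252


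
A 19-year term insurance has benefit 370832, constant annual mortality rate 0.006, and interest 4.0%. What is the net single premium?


NSP = benefit * sum_{k=0}^{n-1} k_p_x * q * v^(k+1)
With constant q=0.006, v=0.961538
Sum = 0.075214
NSP = 370832 * 0.075214
= 27891.8185


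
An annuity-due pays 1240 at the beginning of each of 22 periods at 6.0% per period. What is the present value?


PV_due = PMT * (1-(1+i)^(-n))/i * (1+i)
PV_immediate = 14931.5613
PV_due = 14931.5613 * 1.06
= 15827.455


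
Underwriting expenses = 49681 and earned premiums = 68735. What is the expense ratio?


Expense ratio = expenses / premiums
= 49681 / 68735
= 0.7228


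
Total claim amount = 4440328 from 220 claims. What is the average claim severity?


severity = total / number
= 4440328 / 220
= 20183.3091


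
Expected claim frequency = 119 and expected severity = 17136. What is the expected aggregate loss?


E[S] = E[N] * E[X]
= 119 * 17136
= 2.0392e+06


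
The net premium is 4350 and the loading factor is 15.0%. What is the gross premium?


Gross = net * (1 + loading)
= 4350 * (1 + 0.15)
= 4350 * 1.15
= 5002.5


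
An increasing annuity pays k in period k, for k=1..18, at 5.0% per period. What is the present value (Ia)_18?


(Ia)_n = sum_{k=1}^{n} k * v^k, v = 1/(1+i)
v = 0.952381
Sum computed term by term:
(Ia)_18 = 95.8939


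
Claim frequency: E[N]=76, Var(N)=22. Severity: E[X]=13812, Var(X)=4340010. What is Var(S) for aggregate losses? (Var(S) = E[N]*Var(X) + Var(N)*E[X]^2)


Var(S) = E[N]*Var(X) + Var(N)*E[X]^2
= 76*4340010 + 22*13812^2
= 329840760 + 4196969568
= 4.5268e+09


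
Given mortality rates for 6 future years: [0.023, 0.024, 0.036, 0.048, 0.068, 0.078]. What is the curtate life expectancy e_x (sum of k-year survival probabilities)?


e_x = sum_{k=1}^{n} k_p_x
k_p_x values:
  1_p_x = 0.977
  2_p_x = 0.953552
  3_p_x = 0.919224
  4_p_x = 0.875101
  5_p_x = 0.815594
  6_p_x = 0.751978
e_x = 5.2925


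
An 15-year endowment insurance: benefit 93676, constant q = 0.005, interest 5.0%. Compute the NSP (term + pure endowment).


Term component = 4716.3606
Pure endowment = 15_p_x * v^15 * benefit = 0.927569 * 0.481017 * 93676 = 41796.033
NSP = 46512.3936


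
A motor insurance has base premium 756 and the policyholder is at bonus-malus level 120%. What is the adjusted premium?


adjusted = base * BM_level / 100
= 756 * 120 / 100
= 756 * 1.2
= 907.2


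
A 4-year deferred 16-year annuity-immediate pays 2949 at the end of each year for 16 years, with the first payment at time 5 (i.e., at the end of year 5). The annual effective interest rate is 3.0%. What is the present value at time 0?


PV at time 4 of the 16-year annuity-immediate:
a_n = 2949 * (1-(1+0.03)^(-16))/0.03 = 37042.6899
Discount back 4 years to time 0:
PV = 37042.6899 * (1+0.03)^(-4)
= 37042.6899 * 0.888487
= 32911.9502


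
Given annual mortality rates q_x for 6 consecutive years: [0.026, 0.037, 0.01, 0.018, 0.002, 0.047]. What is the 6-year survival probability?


p_k = 1 - q_k for each year
Survival = product of (1 - q_k)
= 0.974 * 0.963 * 0.99 * 0.982 * 0.998 * 0.953
= 0.8673


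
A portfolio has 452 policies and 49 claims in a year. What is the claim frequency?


frequency = claims / policies
= 49 / 452
= 0.1084


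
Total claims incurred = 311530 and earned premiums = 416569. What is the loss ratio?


Loss ratio = claims / premiums
= 311530 / 416569
= 0.7478


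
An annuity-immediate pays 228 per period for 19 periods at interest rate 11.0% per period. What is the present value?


PV = PMT * (1 - (1+i)^(-n)) / i
= 228 * (1 - (1+0.11)^(-19)) / 0.11
= 228 * (1 - 0.137678) / 0.11
= 228 * 7.839294
= 1787.3591


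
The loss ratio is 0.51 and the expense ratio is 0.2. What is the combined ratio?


Combined ratio = loss ratio + expense ratio
= 0.51 + 0.2
= 0.71


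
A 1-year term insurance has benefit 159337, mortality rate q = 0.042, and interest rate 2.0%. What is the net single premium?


NSP = benefit * q * v
v = 1/(1+i) = 0.980392
NSP = 159337 * 0.042 * 0.980392
= 6560.9353


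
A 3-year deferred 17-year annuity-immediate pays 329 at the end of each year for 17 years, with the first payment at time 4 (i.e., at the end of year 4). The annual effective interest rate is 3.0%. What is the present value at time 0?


PV at time 3 of the 17-year annuity-immediate:
a_n = 329 * (1-(1+0.03)^(-17))/0.03 = 4331.653
Discount back 3 years to time 0:
PV = 4331.653 * (1+0.03)^(-3)
= 4331.653 * 0.915142
= 3964.0761


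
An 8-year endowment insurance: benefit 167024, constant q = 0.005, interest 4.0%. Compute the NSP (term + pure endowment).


Term component = 5530.9256
Pure endowment = 8_p_x * v^8 * benefit = 0.960693 * 0.73069 * 167024 = 117245.6697
NSP = 122776.5953


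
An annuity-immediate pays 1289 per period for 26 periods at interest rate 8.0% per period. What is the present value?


PV = PMT * (1 - (1+i)^(-n)) / i
= 1289 * (1 - (1+0.08)^(-26)) / 0.08
= 1289 * (1 - 0.135202) / 0.08
= 1289 * 10.809978
= 13934.0616


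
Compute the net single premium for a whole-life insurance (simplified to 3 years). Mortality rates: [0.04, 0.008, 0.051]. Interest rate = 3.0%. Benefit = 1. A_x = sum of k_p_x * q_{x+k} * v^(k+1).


v = 0.970874
Year 0: k_p_x=1.0, q=0.04, term=0.038835
Year 1: k_p_x=0.96, q=0.008, term=0.007239
Year 2: k_p_x=0.95232, q=0.051, term=0.044447
A_x = 0.0905


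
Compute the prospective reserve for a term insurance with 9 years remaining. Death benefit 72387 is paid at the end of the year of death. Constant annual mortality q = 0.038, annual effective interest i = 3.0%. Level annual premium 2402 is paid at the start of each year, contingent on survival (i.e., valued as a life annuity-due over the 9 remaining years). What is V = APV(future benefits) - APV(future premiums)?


v = 1/(1+i) = 0.970874
APV(future benefits) per unit = sum_{k=0}^{8} k_p_x * q * v^(k+1) = 0.256609
APV(future benefits) = 72387 * 0.256609 = 18575.1572
Life annuity-due factor ä_{x:9} = sum_{k=0}^{8} k_p_x * v^k = 6.955455
APV(future premiums) = 2402 * 6.955455 = 16707.003
V = 18575.1572 - 16707.003
= 1868.1542


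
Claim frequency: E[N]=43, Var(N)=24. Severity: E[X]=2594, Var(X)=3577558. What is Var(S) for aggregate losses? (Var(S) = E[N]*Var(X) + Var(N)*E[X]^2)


Var(S) = E[N]*Var(X) + Var(N)*E[X]^2
= 43*3577558 + 24*2594^2
= 153834994 + 161492064
= 3.1533e+08


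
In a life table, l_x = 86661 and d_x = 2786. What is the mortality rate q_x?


q_x = d_x / l_x
= 2786 / 86661
= 0.0321


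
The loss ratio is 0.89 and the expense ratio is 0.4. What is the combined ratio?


Combined ratio = loss ratio + expense ratio
= 0.89 + 0.4
= 1.29


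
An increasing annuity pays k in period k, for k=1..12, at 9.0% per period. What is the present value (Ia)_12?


(Ia)_n = sum_{k=1}^{n} k * v^k, v = 1/(1+i)
v = 0.917431
Sum computed term by term:
(Ia)_12 = 39.3197


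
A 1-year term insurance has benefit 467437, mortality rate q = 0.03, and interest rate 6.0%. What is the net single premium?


NSP = benefit * q * v
v = 1/(1+i) = 0.943396
NSP = 467437 * 0.03 * 0.943396
= 13229.3491


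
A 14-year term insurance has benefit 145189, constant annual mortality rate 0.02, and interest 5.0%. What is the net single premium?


NSP = benefit * sum_{k=0}^{n-1} k_p_x * q * v^(k+1)
With constant q=0.02, v=0.952381
Sum = 0.17696
NSP = 145189 * 0.17696
= 25692.6292


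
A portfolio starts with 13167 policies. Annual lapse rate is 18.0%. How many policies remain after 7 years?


remaining = initial * (1 - lapse)^years
= 13167 * (1 - 0.18)^7
= 13167 * 0.249285
= 3282.3418


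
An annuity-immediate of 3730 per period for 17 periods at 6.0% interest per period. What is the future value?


FV = PMT * ((1+i)^n - 1) / i
= 3730 * ((1.06)^17 - 1) / 0.06
= 3730 * (2.692773 - 1) / 0.06
= 105234.0415


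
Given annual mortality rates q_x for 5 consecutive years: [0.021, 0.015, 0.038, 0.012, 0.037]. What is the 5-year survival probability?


p_k = 1 - q_k for each year
Survival = product of (1 - q_k)
= 0.979 * 0.985 * 0.962 * 0.988 * 0.963
= 0.8826


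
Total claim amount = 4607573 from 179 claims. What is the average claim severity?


severity = total / number
= 4607573 / 179
= 25740.6313


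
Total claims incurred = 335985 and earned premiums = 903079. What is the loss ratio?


Loss ratio = claims / premiums
= 335985 / 903079
= 0.372


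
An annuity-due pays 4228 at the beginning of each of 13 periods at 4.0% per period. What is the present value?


PV_due = PMT * (1-(1+i)^(-n))/i * (1+i)
PV_immediate = 42219.3191
PV_due = 42219.3191 * 1.04
= 43908.0919


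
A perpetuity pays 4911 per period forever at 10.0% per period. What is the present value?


PV = PMT / i
= 4911 / 0.1
= 49110.0


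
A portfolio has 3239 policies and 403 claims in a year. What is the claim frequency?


frequency = claims / policies
= 403 / 3239
= 0.1244


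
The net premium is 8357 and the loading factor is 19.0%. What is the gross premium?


Gross = net * (1 + loading)
= 8357 * (1 + 0.19)
= 8357 * 1.19
= 9944.83


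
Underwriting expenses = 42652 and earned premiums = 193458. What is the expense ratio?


Expense ratio = expenses / premiums
= 42652 / 193458
= 0.2205


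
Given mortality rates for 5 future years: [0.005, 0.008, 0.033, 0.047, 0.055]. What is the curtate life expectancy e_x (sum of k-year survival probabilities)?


e_x = sum_{k=1}^{n} k_p_x
k_p_x values:
  1_p_x = 0.995
  2_p_x = 0.98704
  3_p_x = 0.954468
  4_p_x = 0.909608
  5_p_x = 0.859579
e_x = 4.7057


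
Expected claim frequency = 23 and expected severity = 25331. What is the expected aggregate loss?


E[S] = E[N] * E[X]
= 23 * 25331
= 582613


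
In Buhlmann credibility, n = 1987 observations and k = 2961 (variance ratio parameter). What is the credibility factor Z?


Z = n / (n + k)
= 1987 / (1987 + 2961)
= 1987 / 4948
= 0.4016


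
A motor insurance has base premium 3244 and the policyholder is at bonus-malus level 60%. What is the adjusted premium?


adjusted = base * BM_level / 100
= 3244 * 60 / 100
= 3244 * 0.6
= 1946.4


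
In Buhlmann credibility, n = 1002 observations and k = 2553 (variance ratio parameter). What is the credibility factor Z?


Z = n / (n + k)
= 1002 / (1002 + 2553)
= 1002 / 3555
= 0.2819


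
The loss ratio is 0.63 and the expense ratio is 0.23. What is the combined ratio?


Combined ratio = loss ratio + expense ratio
= 0.63 + 0.23
= 0.86


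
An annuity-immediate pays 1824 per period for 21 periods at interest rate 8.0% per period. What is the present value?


PV = PMT * (1 - (1+i)^(-n)) / i
= 1824 * (1 - (1+0.08)^(-21)) / 0.08
= 1824 * (1 - 0.198656) / 0.08
= 1824 * 10.016803
= 18270.649


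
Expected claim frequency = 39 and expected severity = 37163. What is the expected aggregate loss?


E[S] = E[N] * E[X]
= 39 * 37163
= 1.4494e+06


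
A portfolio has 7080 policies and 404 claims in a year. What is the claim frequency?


frequency = claims / policies
= 404 / 7080
= 0.0571


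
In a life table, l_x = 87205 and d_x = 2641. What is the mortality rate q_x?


q_x = d_x / l_x
= 2641 / 87205
= 0.0303


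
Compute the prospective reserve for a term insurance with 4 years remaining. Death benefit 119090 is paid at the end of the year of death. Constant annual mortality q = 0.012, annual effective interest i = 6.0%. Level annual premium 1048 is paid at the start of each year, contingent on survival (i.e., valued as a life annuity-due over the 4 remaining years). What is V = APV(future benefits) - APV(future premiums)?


v = 1/(1+i) = 0.943396
APV(future benefits) per unit = sum_{k=0}^{3} k_p_x * q * v^(k+1) = 0.040875
APV(future benefits) = 119090 * 0.040875 = 4867.7625
Life annuity-due factor ä_{x:4} = sum_{k=0}^{3} k_p_x * v^k = 3.610594
APV(future premiums) = 1048 * 3.610594 = 3783.9029
V = 4867.7625 - 3783.9029
= 1083.8596


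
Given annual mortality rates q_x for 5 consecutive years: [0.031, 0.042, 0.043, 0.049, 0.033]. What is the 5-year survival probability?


p_k = 1 - q_k for each year
Survival = product of (1 - q_k)
= 0.969 * 0.958 * 0.957 * 0.951 * 0.967
= 0.817


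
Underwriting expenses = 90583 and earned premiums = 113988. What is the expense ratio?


Expense ratio = expenses / premiums
= 90583 / 113988
= 0.7947


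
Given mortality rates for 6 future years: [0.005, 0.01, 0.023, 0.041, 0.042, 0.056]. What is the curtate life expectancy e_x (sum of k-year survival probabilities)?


e_x = sum_{k=1}^{n} k_p_x
k_p_x values:
  1_p_x = 0.995
  2_p_x = 0.98505
  3_p_x = 0.962394
  4_p_x = 0.922936
  5_p_x = 0.884172
  6_p_x = 0.834659
e_x = 5.5842


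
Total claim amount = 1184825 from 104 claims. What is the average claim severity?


severity = total / number
= 1184825 / 104
= 11392.5481


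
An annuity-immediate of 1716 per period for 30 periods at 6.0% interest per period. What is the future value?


FV = PMT * ((1+i)^n - 1) / i
= 1716 * ((1.06)^30 - 1) / 0.06
= 1716 * (5.743491 - 1) / 0.06
= 135663.8475


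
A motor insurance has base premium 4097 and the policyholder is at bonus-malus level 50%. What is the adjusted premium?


adjusted = base * BM_level / 100
= 4097 * 50 / 100
= 4097 * 0.5
= 2048.5
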